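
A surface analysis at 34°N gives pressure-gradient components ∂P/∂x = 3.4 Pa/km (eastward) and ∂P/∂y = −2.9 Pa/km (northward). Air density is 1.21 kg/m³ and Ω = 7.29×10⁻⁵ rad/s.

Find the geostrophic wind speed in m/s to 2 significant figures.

Coriolis parameter at 34°N:
f = 2Ω sin φ = 2 × 7.29×10⁻⁵ × sin 34° = 8.15×10⁻⁵ s⁻¹
Component geostrophic relations (x east, y north):
u_g = −(1/(fρ)) ∂P/∂y,  v_g = (1/(fρ)) ∂P/∂x
u_g = −(−2.9×10⁻³)/(8.15×10⁻⁵ × 1.21) = 29.4 m/s;  v_g = (3.4×10⁻³)/(8.15×10⁻⁵ × 1.21) = 34.5 m/s
|V_g| = √(u_g² + v_g²) = 45.3 m/s

45 m/s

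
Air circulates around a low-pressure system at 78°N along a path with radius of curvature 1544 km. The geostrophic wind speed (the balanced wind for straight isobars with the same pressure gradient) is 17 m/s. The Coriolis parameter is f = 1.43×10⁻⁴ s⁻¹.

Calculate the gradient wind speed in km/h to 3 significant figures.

Around a low, centrifugal force acts outward with Coriolis, so pressure-gradient force balances both:
(1/ρ)|∂P/∂n| = fV + V²/R  →  V² + fR·V − fR·V_g = 0
With fR = 1.43×10⁻⁴ × 1544×10³ m = 221 m/s:
V = [−fR + √((fR)² + 4 fR V_g)]/2 = [−221 + √(221² + 4×221×17)]/2 = 15.9 m/s
Subgeostrophic (V < V_g = 17 m/s), as expected around a low.
Converting: 15.9 m/s × 3.6 = 57.1 km/h

57.1 km/h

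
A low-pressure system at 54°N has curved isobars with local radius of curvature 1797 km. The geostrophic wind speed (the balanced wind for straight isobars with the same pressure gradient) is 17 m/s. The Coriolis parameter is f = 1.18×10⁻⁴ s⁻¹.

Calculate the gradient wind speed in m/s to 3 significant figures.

Around a low, centrifugal force acts outward with Coriolis, so pressure-gradient force balances both:
(1/ρ)|∂P/∂n| = fV + V²/R  →  V² + fR·V − fR·V_g = 0
With fR = 1.18×10⁻⁴ × 1797×10³ m = 212 m/s:
V = [−fR + √((fR)² + 4 fR V_g)]/2 = [−212 + √(212² + 4×212×17)]/2 = 15.8 m/s
Subgeostrophic (V < V_g = 17 m/s), as expected around a low.

15.8 m/s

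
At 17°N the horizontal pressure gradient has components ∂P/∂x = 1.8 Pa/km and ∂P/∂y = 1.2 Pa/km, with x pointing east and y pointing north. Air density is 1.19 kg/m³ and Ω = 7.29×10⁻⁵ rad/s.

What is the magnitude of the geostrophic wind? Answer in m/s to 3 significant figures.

Coriolis parameter at 17°N:
f = 2Ω sin φ = 2 × 7.29×10⁻⁵ × sin 17° = 4.26×10⁻⁵ s⁻¹
Component geostrophic relations (x east, y north):
u_g = −(1/(fρ)) ∂P/∂y,  v_g = (1/(fρ)) ∂P/∂x
u_g = −(1.2×10⁻³)/(4.26×10⁻⁵ × 1.19) = −23.7 m/s;  v_g = (1.8×10⁻³)/(4.26×10⁻⁵ × 1.19) = 35.5 m/s
|V_g| = √(u_g² + v_g²) = 42.6 m/s

42.6 m/s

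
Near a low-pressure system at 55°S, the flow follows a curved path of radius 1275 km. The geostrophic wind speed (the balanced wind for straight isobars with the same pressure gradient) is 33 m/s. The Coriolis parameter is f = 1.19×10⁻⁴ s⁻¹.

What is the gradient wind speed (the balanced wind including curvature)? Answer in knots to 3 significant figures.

Around a low, centrifugal force acts outward with Coriolis, so pressure-gradient force balances both:
(1/ρ)|∂P/∂n| = fV + V²/R  →  V² + fR·V − fR·V_g = 0
With fR = 1.19×10⁻⁴ × 1275×10³ m = 152 m/s:
V = [−fR + √((fR)² + 4 fR V_g)]/2 = [−152 + √(152² + 4×152×33)]/2 = 27.9 m/s
Subgeostrophic (V < V_g = 33 m/s), as expected around a low.
Converting: 27.9 m/s × 1.944 = 54.2 knots

54.2 knots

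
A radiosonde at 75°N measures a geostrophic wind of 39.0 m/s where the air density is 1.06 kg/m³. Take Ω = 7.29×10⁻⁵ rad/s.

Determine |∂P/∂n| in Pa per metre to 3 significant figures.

Coriolis parameter at 75°N:
f = 2Ω sin φ = 2 × 7.29×10⁻⁵ × sin 75° = 1.41×10⁻⁴ s⁻¹
Geostrophic balance rearranged: |∂P/∂n| = f ρ V_g
|∂P/∂n| = 1.41×10⁻⁴ × 1.06 × 39.0 = 5.82×10⁻³ Pa/m

5.82×10⁻³ Pa/m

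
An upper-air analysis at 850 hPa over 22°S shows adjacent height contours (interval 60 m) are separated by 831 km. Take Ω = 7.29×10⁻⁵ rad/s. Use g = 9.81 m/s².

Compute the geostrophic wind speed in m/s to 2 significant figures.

Coriolis parameter at 22°S:
f = 2Ω sin φ = 2 × 7.29×10⁻⁵ × sin 22° = 5.46×10⁻⁵ s⁻¹
Height gradient: |∂Z/∂n| = 60 m / 831000 m = 7.22×10⁻⁵
On a pressure surface, geostrophic balance gives V_g = (g/f)|∂Z/∂n|:
V_g = 9.81 × 7.22×10⁻⁵ / 5.46×10⁻⁵ = 13.0 m/s

13 m/s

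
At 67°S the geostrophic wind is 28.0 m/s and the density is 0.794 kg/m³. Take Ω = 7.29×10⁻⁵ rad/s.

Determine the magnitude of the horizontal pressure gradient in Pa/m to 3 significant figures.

Coriolis parameter at 67°S:
f = 2Ω sin φ = 2 × 7.29×10⁻⁵ × sin 67° = 1.34×10⁻⁴ s⁻¹
Geostrophic balance rearranged: |∂P/∂n| = f ρ V_g
|∂P/∂n| = 1.34×10⁻⁴ × 0.794 × 28.0 = 2.98×10⁻³ Pa/m

2.98×10⁻³ Pa/m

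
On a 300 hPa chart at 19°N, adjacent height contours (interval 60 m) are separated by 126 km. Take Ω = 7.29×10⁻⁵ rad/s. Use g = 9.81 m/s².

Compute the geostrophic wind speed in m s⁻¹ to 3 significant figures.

Coriolis parameter at 19°N:
f = 2Ω sin φ = 2 × 7.29×10⁻⁵ × sin 19° = 4.75×10⁻⁵ s⁻¹
Height gradient: |∂Z/∂n| = 60 m / 126000 m = 4.76×10⁻⁴
On a pressure surface, geostrophic balance gives V_g = (g/f)|∂Z/∂n|:
V_g = 9.81 × 4.76×10⁻⁴ / 4.75×10⁻⁵ = 98.4 m/s

98.4 m s⁻¹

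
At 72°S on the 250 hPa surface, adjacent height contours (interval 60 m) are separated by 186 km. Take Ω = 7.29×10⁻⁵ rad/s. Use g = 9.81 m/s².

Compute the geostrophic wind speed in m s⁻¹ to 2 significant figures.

23 m s⁻¹

Coriolis parameter at 72°S:
f = 2Ω sin φ = 2 × 7.29×10⁻⁵ × sin 72° = 1.39×10⁻⁴ s⁻¹
Height gradient: |∂Z/∂n| = 60 m / 186000 m = 3.23×10⁻⁴
On a pressure surface, geostrophic balance gives V_g = (g/f)|∂Z/∂n|:
V_g = 9.81 × 3.23×10⁻⁴ / 1.39×10⁻⁴ = 22.8 m/s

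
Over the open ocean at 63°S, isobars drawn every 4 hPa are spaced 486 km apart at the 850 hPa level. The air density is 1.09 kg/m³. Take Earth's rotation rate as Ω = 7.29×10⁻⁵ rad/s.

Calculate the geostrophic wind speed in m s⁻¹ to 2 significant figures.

Coriolis parameter at 63°S:
f = 2Ω sin φ = 2 × 7.29×10⁻⁵ × sin 63° = 1.30×10⁻⁴ s⁻¹
Pressure gradient: |∂P/∂n| = 400 Pa / 486000 m = 8.23×10⁻⁴ Pa/m
Geostrophic balance (pressure-gradient force = Coriolis force):
V_g = (1/(fρ)) |∂P/∂n| = 8.23×10⁻⁴ / (1.30×10⁻⁴ × 1.09) = 5.81 m/s

5.8 m s⁻¹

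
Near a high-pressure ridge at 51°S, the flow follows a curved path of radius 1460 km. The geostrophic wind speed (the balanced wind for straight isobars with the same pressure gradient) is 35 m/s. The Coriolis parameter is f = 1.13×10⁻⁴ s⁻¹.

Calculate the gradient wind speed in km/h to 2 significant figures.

Around a high, pressure-gradient force acts outward with centrifugal, so Coriolis balances both:
fV = (1/ρ)|∂P/∂n| + V²/R  →  V² − fR·V + fR·V_g = 0
With fR = 1.13×10⁻⁴ × 1460×10³ m = 165 m/s:
V = [fR − √((fR)² − 4 fR V_g)]/2 = [165 − √(165² − 4×165×35)]/2 = 50.4 m/s
Supergeostrophic (V > V_g = 35 m/s), as expected around a high.
Converting: 50.4 m/s × 3.6 = 180 km/h

180 km/h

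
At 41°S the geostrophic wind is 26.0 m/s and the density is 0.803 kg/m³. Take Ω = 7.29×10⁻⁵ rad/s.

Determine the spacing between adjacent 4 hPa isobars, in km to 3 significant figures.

200 km

Coriolis parameter at 41°S:
f = 2Ω sin φ = 2 × 7.29×10⁻⁵ × sin 41° = 9.57×10⁻⁵ s⁻¹
Geostrophic balance rearranged: |∂P/∂n| = f ρ V_g
|∂P/∂n| = 9.57×10⁻⁵ × 0.803 × 26.0 = 2.00×10⁻³ Pa/m
Isobar spacing: Δn = ΔP/|∂P/∂n| = 400 Pa / 2.00×10⁻³ Pa/m = 200295 m ≈ 200 km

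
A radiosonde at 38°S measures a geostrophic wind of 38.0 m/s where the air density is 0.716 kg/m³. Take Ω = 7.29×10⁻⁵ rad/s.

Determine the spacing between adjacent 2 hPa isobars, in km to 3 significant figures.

Coriolis parameter at 38°S:
f = 2Ω sin φ = 2 × 7.29×10⁻⁵ × sin 38° = 8.98×10⁻⁵ s⁻¹
Geostrophic balance rearranged: |∂P/∂n| = f ρ V_g
|∂P/∂n| = 8.98×10⁻⁵ × 0.716 × 38.0 = 2.44×10⁻³ Pa/m
Isobar spacing: Δn = ΔP/|∂P/∂n| = 200 Pa / 2.44×10⁻³ Pa/m = 81891 m ≈ 81.9 km

81.9 km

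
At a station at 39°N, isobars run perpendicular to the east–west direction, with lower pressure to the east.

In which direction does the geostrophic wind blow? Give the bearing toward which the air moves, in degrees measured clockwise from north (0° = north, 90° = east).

180°

The pressure-gradient force points toward the east (bearing 090°).
Geostrophic balance: in the Northern Hemisphere the Coriolis force deflects motion to the right, so the geostrophic wind blows 90° to the right of the pressure-gradient force (low pressure on the left).
Rotating 090° by 90° clockwise gives 180° — the wind blows toward the south.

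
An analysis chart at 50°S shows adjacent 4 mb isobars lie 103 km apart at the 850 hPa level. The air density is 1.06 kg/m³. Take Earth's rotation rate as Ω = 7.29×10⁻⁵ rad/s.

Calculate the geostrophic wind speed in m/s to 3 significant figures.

Coriolis parameter at 50°S:
f = 2Ω sin φ = 2 × 7.29×10⁻⁵ × sin 50° = 1.12×10⁻⁴ s⁻¹
Pressure gradient: |∂P/∂n| = 400 Pa / 103000 m = 3.88×10⁻³ Pa/m
Geostrophic balance (pressure-gradient force = Coriolis force):
V_g = (1/(fρ)) |∂P/∂n| = 3.88×10⁻³ / (1.12×10⁻⁴ × 1.06) = 32.8 m/s

32.8 m/s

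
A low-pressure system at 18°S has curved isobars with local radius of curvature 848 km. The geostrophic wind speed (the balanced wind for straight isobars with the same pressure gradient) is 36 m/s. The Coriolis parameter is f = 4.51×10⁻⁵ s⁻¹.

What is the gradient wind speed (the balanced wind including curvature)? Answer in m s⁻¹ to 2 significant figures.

Around a low, centrifugal force acts outward with Coriolis, so pressure-gradient force balances both:
(1/ρ)|∂P/∂n| = fV + V²/R  →  V² + fR·V − fR·V_g = 0
With fR = 4.51×10⁻⁵ × 848×10³ m = 38.2 m/s:
V = [−fR + √((fR)² + 4 fR V_g)]/2 = [−38.2 + √(38.2² + 4×38.2×36)]/2 = 22.6 m/s
Subgeostrophic (V < V_g = 36 m/s), as expected around a low.

23 m s⁻¹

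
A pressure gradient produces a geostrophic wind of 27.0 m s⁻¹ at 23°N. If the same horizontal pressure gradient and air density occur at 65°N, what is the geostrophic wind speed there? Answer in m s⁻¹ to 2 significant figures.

12 m s⁻¹

With the same pressure gradient and density, V_g ∝ 1/f ∝ 1/sin φ.
V₂ = V₁ · sin φ₁ / sin φ₂ = 27.0 × sin 23° / sin 65°
V₂ = 27.0 × 0.3907/0.9063 = 12 m s⁻¹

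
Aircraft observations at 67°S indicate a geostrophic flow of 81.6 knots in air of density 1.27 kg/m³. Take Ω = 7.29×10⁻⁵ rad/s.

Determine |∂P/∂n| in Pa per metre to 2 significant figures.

7.2×10⁻³ Pa/m

Coriolis parameter at 67°S:
f = 2Ω sin φ = 2 × 7.29×10⁻⁵ × sin 67° = 1.34×10⁻⁴ s⁻¹
Wind speed in SI: 81.6 knots = 42.0 m/s
Geostrophic balance rearranged: |∂P/∂n| = f ρ V_g
|∂P/∂n| = 1.34×10⁻⁴ × 1.27 × 42.0 = 7.16×10⁻³ Pa/m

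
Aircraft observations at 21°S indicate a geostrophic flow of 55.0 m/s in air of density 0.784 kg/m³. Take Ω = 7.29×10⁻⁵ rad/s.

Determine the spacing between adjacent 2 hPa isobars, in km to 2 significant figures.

89 km

Coriolis parameter at 21°S:
f = 2Ω sin φ = 2 × 7.29×10⁻⁵ × sin 21° = 5.23×10⁻⁵ s⁻¹
Geostrophic balance rearranged: |∂P/∂n| = f ρ V_g
|∂P/∂n| = 5.23×10⁻⁵ × 0.784 × 55.0 = 2.25×10⁻³ Pa/m
Isobar spacing: Δn = ΔP/|∂P/∂n| = 200 Pa / 2.25×10⁻³ Pa/m = 88770 m ≈ 89 km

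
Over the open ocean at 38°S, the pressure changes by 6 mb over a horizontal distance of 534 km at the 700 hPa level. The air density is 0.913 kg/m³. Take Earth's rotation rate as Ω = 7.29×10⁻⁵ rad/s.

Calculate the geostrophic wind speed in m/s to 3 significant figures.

13.7 m/s

Coriolis parameter at 38°S:
f = 2Ω sin φ = 2 × 7.29×10⁻⁵ × sin 38° = 8.98×10⁻⁵ s⁻¹
Pressure gradient: |∂P/∂n| = 600 Pa / 534000 m = 1.12×10⁻³ Pa/m
Geostrophic balance (pressure-gradient force = Coriolis force):
V_g = (1/(fρ)) |∂P/∂n| = 1.12×10⁻³ / (8.98×10⁻⁵ × 0.913) = 13.7 m/s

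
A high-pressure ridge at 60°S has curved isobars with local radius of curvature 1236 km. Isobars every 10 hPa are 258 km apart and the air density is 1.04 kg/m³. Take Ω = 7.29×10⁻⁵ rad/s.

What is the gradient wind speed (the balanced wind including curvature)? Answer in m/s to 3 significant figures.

Coriolis parameter at 60°S:
f = 2Ω sin φ = 2 × 7.29×10⁻⁵ × sin 60° = 1.26×10⁻⁴ s⁻¹
Pressure gradient: |∂P/∂n| = 1000 Pa / 258000 m = 3.88×10⁻³ Pa/m
Geostrophic speed: V_g = |∂P/∂n|/(fρ) = 3.88×10⁻³/(1.26×10⁻⁴ × 1.04) = 29.5 m/s
Around a high, pressure-gradient force acts outward with centrifugal, so Coriolis balances both:
fV = (1/ρ)|∂P/∂n| + V²/R  →  V² − fR·V + fR·V_g = 0
With fR = 1.26×10⁻⁴ × 1236×10³ m = 156 m/s:
V = [fR − √((fR)² − 4 fR V_g)]/2 = [156 − √(156² − 4×156×29.5)]/2 = 39.5 m/s
Supergeostrophic (V > V_g = 29.5 m/s), as expected around a high.

39.5 m/s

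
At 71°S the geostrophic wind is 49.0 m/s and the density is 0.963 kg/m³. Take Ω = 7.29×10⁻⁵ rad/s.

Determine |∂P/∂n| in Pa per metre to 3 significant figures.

6.51×10⁻³ Pa/m

Coriolis parameter at 71°S:
f = 2Ω sin φ = 2 × 7.29×10⁻⁵ × sin 71° = 1.38×10⁻⁴ s⁻¹
Geostrophic balance rearranged: |∂P/∂n| = f ρ V_g
|∂P/∂n| = 1.38×10⁻⁴ × 0.963 × 49.0 = 6.51×10⁻³ Pa/m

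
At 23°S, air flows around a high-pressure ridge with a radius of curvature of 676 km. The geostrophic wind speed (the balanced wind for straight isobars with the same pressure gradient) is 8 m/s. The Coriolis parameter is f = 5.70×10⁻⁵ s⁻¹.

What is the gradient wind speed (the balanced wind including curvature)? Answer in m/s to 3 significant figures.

11.3 m/s

Around a high, pressure-gradient force acts outward with centrifugal, so Coriolis balances both:
fV = (1/ρ)|∂P/∂n| + V²/R  →  V² − fR·V + fR·V_g = 0
With fR = 5.70×10⁻⁵ × 676×10³ m = 38.5 m/s:
V = [fR − √((fR)² − 4 fR V_g)]/2 = [38.5 − √(38.5² − 4×38.5×8)]/2 = 11.3 m/s
Supergeostrophic (V > V_g = 8 m/s), as expected around a high.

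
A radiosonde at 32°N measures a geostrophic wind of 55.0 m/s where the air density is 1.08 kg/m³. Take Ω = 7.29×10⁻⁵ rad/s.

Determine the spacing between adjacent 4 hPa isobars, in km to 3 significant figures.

Coriolis parameter at 32°N:
f = 2Ω sin φ = 2 × 7.29×10⁻⁵ × sin 32° = 7.73×10⁻⁵ s⁻¹
Geostrophic balance rearranged: |∂P/∂n| = f ρ V_g
|∂P/∂n| = 7.73×10⁻⁵ × 1.08 × 55.0 = 4.59×10⁻³ Pa/m
Isobar spacing: Δn = ΔP/|∂P/∂n| = 400 Pa / 4.59×10⁻³ Pa/m = 87158 m ≈ 87.2 km

87.2 km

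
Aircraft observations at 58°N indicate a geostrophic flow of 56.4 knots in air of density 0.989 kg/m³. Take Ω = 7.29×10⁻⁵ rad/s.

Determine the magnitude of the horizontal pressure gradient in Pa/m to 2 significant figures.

3.5×10⁻³ Pa/m

Coriolis parameter at 58°N:
f = 2Ω sin φ = 2 × 7.29×10⁻⁵ × sin 58° = 1.24×10⁻⁴ s⁻¹
Wind speed in SI: 56.4 knots = 29.0 m/s
Geostrophic balance rearranged: |∂P/∂n| = f ρ V_g
|∂P/∂n| = 1.24×10⁻⁴ × 0.989 × 29.0 = 3.55×10⁻³ Pa/m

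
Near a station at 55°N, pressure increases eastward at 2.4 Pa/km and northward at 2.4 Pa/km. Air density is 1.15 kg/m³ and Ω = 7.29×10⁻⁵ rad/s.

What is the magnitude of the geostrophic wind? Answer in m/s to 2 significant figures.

25 m/s

Coriolis parameter at 55°N:
f = 2Ω sin φ = 2 × 7.29×10⁻⁵ × sin 55° = 1.19×10⁻⁴ s⁻¹
Component geostrophic relations (x east, y north):
u_g = −(1/(fρ)) ∂P/∂y,  v_g = (1/(fρ)) ∂P/∂x
u_g = −(2.4×10⁻³)/(1.19×10⁻⁴ × 1.15) = −17.5 m/s;  v_g = (2.4×10⁻³)/(1.19×10⁻⁴ × 1.15) = 17.5 m/s
|V_g| = √(u_g² + v_g²) = 24.7 m/s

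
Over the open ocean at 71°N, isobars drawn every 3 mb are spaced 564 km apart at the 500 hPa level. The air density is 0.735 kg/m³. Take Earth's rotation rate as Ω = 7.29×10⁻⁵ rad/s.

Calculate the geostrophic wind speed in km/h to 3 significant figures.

18.9 km/h

Coriolis parameter at 71°N:
f = 2Ω sin φ = 2 × 7.29×10⁻⁵ × sin 71° = 1.38×10⁻⁴ s⁻¹
Pressure gradient: |∂P/∂n| = 300 Pa / 564000 m = 5.32×10⁻⁴ Pa/m
Geostrophic balance (pressure-gradient force = Coriolis force):
V_g = (1/(fρ)) |∂P/∂n| = 5.32×10⁻⁴ / (1.38×10⁻⁴ × 0.735) = 5.25 m/s
Converting: 5.25 m/s × 3.6 = 18.9 km/h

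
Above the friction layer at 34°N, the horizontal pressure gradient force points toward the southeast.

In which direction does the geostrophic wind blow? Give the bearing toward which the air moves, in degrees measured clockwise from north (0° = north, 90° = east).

The pressure-gradient force points toward the southeast (bearing 135°).
Geostrophic balance: in the Northern Hemisphere the Coriolis force deflects motion to the right, so the geostrophic wind blows 90° to the right of the pressure-gradient force (low pressure on the left).
Rotating 135° by 90° clockwise gives 225° — the wind blows toward the southwest.

225°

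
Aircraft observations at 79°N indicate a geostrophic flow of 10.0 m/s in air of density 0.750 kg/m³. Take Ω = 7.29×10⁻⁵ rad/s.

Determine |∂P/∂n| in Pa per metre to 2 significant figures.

Coriolis parameter at 79°N:
f = 2Ω sin φ = 2 × 7.29×10⁻⁵ × sin 79° = 1.43×10⁻⁴ s⁻¹
Geostrophic balance rearranged: |∂P/∂n| = f ρ V_g
|∂P/∂n| = 1.43×10⁻⁴ × 0.750 × 10.0 = 1.07×10⁻³ Pa/m

1.1×10⁻³ Pa/m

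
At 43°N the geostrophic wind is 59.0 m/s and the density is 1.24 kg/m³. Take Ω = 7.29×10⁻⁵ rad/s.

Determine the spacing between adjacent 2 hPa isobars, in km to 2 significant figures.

27 km

Coriolis parameter at 43°N:
f = 2Ω sin φ = 2 × 7.29×10⁻⁵ × sin 43° = 9.94×10⁻⁵ s⁻¹
Geostrophic balance rearranged: |∂P/∂n| = f ρ V_g
|∂P/∂n| = 9.94×10⁻⁵ × 1.24 × 59.0 = 7.27×10⁻³ Pa/m
Isobar spacing: Δn = ΔP/|∂P/∂n| = 200 Pa / 7.27×10⁻³ Pa/m = 27493 m ≈ 27 km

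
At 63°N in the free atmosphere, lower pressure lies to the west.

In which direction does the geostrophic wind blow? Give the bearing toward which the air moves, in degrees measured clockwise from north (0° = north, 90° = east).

000°

The pressure-gradient force points toward the west (bearing 270°).
Geostrophic balance: in the Northern Hemisphere the Coriolis force deflects motion to the right, so the geostrophic wind blows 90° to the right of the pressure-gradient force (low pressure on the left).
Rotating 270° by 90° clockwise gives 000° — the wind blows toward the north.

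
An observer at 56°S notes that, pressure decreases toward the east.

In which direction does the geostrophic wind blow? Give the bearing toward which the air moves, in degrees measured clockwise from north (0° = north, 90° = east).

000°

The pressure-gradient force points toward the east (bearing 090°).
Geostrophic balance: in the Southern Hemisphere the Coriolis force deflects motion to the left, so the geostrophic wind blows 90° to the left of the pressure-gradient force (low pressure on the right).
Rotating 090° by 90° counterclockwise gives 000° — the wind blows toward the north.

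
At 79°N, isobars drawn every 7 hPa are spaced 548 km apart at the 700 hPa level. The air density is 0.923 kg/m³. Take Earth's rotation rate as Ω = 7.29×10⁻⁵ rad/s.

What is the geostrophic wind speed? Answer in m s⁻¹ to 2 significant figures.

Coriolis parameter at 79°N:
f = 2Ω sin φ = 2 × 7.29×10⁻⁵ × sin 79° = 1.43×10⁻⁴ s⁻¹
Pressure gradient: |∂P/∂n| = 700 Pa / 548000 m = 1.28×10⁻³ Pa/m
Geostrophic balance (pressure-gradient force = Coriolis force):
V_g = (1/(fρ)) |∂P/∂n| = 1.28×10⁻³ / (1.43×10⁻⁴ × 0.923) = 9.67 m/s

9.7 m s⁻¹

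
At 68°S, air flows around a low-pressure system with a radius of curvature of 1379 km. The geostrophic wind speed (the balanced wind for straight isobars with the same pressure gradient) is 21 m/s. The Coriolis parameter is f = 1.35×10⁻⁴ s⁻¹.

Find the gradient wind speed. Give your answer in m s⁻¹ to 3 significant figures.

Around a low, centrifugal force acts outward with Coriolis, so pressure-gradient force balances both:
(1/ρ)|∂P/∂n| = fV + V²/R  →  V² + fR·V − fR·V_g = 0
With fR = 1.35×10⁻⁴ × 1379×10³ m = 186 m/s:
V = [−fR + √((fR)² + 4 fR V_g)]/2 = [−186 + √(186² + 4×186×21)]/2 = 19.1 m/s
Subgeostrophic (V < V_g = 21 m/s), as expected around a low.

19.1 m s⁻¹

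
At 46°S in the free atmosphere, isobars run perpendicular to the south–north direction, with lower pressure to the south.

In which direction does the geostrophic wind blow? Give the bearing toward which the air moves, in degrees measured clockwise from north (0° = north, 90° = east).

The pressure-gradient force points toward the south (bearing 180°).
Geostrophic balance: in the Southern Hemisphere the Coriolis force deflects motion to the left, so the geostrophic wind blows 90° to the left of the pressure-gradient force (low pressure on the right).
Rotating 180° by 90° counterclockwise gives 090° — the wind blows toward the east.

090°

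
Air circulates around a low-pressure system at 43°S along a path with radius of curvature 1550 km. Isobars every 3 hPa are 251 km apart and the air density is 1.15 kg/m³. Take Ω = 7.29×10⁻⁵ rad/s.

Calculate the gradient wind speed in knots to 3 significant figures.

19.1 knots

Coriolis parameter at 43°S:
f = 2Ω sin φ = 2 × 7.29×10⁻⁵ × sin 43° = 9.94×10⁻⁵ s⁻¹
Pressure gradient: |∂P/∂n| = 300 Pa / 251000 m = 1.20×10⁻³ Pa/m
Geostrophic speed: V_g = |∂P/∂n|/(fρ) = 1.20×10⁻³/(9.94×10⁻⁵ × 1.15) = 10.5 m/s
Around a low, centrifugal force acts outward with Coriolis, so pressure-gradient force balances both:
(1/ρ)|∂P/∂n| = fV + V²/R  →  V² + fR·V − fR·V_g = 0
With fR = 9.94×10⁻⁵ × 1550×10³ m = 154 m/s:
V = [−fR + √((fR)² + 4 fR V_g)]/2 = [−154 + √(154² + 4×154×10.5)]/2 = 9.83 m/s
Subgeostrophic (V < V_g = 10.5 m/s), as expected around a low.
Converting: 9.83 m/s × 1.944 = 19.1 knots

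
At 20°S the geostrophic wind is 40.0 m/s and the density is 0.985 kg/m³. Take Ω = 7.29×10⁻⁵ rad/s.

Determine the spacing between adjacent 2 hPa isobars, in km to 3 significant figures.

Coriolis parameter at 20°S:
f = 2Ω sin φ = 2 × 7.29×10⁻⁵ × sin 20° = 4.99×10⁻⁵ s⁻¹
Geostrophic balance rearranged: |∂P/∂n| = f ρ V_g
|∂P/∂n| = 4.99×10⁻⁵ × 0.985 × 40.0 = 1.96×10⁻³ Pa/m
Isobar spacing: Δn = ΔP/|∂P/∂n| = 200 Pa / 1.96×10⁻³ Pa/m = 101795 m ≈ 102 km

102 km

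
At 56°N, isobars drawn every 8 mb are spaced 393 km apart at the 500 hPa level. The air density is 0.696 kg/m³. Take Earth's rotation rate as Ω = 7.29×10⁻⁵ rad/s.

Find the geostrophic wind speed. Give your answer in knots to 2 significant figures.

Coriolis parameter at 56°N:
f = 2Ω sin φ = 2 × 7.29×10⁻⁵ × sin 56° = 1.21×10⁻⁴ s⁻¹
Pressure gradient: |∂P/∂n| = 800 Pa / 393000 m = 2.04×10⁻³ Pa/m
Geostrophic balance (pressure-gradient force = Coriolis force):
V_g = (1/(fρ)) |∂P/∂n| = 2.04×10⁻³ / (1.21×10⁻⁴ × 0.696) = 24.2 m/s
Converting: 24.2 m/s × 1.944 = 47 knots

47 knots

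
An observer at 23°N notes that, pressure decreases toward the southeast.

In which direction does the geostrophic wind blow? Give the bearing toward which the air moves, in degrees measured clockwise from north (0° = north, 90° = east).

The pressure-gradient force points toward the southeast (bearing 135°).
Geostrophic balance: in the Northern Hemisphere the Coriolis force deflects motion to the right, so the geostrophic wind blows 90° to the right of the pressure-gradient force (low pressure on the left).
Rotating 135° by 90° clockwise gives 225° — the wind blows toward the southwest.

225°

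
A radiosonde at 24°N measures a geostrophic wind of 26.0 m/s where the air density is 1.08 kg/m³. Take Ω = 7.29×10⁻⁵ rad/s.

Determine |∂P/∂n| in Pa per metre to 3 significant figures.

1.67×10⁻³ Pa/m

Coriolis parameter at 24°N:
f = 2Ω sin φ = 2 × 7.29×10⁻⁵ × sin 24° = 5.93×10⁻⁵ s⁻¹
Geostrophic balance rearranged: |∂P/∂n| = f ρ V_g
|∂P/∂n| = 5.93×10⁻⁵ × 1.08 × 26.0 = 1.67×10⁻³ Pa/m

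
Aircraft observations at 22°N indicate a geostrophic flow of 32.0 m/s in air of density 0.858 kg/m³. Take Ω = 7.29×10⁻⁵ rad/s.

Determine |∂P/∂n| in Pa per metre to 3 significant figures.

1.50×10⁻³ Pa/m

Coriolis parameter at 22°N:
f = 2Ω sin φ = 2 × 7.29×10⁻⁵ × sin 22° = 5.46×10⁻⁵ s⁻¹
Geostrophic balance rearranged: |∂P/∂n| = f ρ V_g
|∂P/∂n| = 5.46×10⁻⁵ × 0.858 × 32.0 = 1.50×10⁻³ Pa/m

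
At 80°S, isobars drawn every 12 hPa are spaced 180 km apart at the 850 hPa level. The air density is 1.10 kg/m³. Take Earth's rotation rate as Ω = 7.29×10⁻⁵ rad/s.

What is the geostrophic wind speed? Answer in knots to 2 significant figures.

82 knots

Coriolis parameter at 80°S:
f = 2Ω sin φ = 2 × 7.29×10⁻⁵ × sin 80° = 1.44×10⁻⁴ s⁻¹
Pressure gradient: |∂P/∂n| = 1200 Pa / 180000 m = 6.67×10⁻³ Pa/m
Geostrophic balance (pressure-gradient force = Coriolis force):
V_g = (1/(fρ)) |∂P/∂n| = 6.67×10⁻³ / (1.44×10⁻⁴ × 1.10) = 42.2 m/s
Converting: 42.2 m/s × 1.944 = 82 knots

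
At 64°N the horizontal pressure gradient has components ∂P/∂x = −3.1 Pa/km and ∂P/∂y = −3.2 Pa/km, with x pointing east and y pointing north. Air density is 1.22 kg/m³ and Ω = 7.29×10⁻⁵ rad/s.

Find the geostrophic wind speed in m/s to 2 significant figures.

28 m/s

Coriolis parameter at 64°N:
f = 2Ω sin φ = 2 × 7.29×10⁻⁵ × sin 64° = 1.31×10⁻⁴ s⁻¹
Component geostrophic relations (x east, y north):
u_g = −(1/(fρ)) ∂P/∂y,  v_g = (1/(fρ)) ∂P/∂x
u_g = −(−3.2×10⁻³)/(1.31×10⁻⁴ × 1.22) = 20.0 m/s;  v_g = (−3.1×10⁻³)/(1.31×10⁻⁴ × 1.22) = −19.4 m/s
|V_g| = √(u_g² + v_g²) = 27.9 m/s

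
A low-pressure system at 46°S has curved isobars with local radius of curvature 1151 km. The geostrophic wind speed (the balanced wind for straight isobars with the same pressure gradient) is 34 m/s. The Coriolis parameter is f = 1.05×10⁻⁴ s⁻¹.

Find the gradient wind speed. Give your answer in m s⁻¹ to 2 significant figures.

28 m s⁻¹

Around a low, centrifugal force acts outward with Coriolis, so pressure-gradient force balances both:
(1/ρ)|∂P/∂n| = fV + V²/R  →  V² + fR·V − fR·V_g = 0
With fR = 1.05×10⁻⁴ × 1151×10³ m = 121 m/s:
V = [−fR + √((fR)² + 4 fR V_g)]/2 = [−121 + √(121² + 4×121×34)]/2 = 27.7 m/s
Subgeostrophic (V < V_g = 34 m/s), as expected around a low.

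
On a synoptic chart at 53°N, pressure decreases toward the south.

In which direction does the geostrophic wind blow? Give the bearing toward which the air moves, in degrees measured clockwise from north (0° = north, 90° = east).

270°

The pressure-gradient force points toward the south (bearing 180°).
Geostrophic balance: in the Northern Hemisphere the Coriolis force deflects motion to the right, so the geostrophic wind blows 90° to the right of the pressure-gradient force (low pressure on the left).
Rotating 180° by 90° clockwise gives 270° — the wind blows toward the west.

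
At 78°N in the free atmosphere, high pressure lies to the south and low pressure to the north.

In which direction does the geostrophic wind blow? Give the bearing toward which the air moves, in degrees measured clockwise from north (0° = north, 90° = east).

090°

The pressure-gradient force points toward the north (bearing 000°).
Geostrophic balance: in the Northern Hemisphere the Coriolis force deflects motion to the right, so the geostrophic wind blows 90° to the right of the pressure-gradient force (low pressure on the left).
Rotating 000° by 90° clockwise gives 090° — the wind blows toward the east.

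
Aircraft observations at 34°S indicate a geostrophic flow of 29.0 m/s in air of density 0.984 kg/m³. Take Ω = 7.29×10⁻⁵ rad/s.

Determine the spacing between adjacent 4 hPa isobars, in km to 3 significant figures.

172 km

Coriolis parameter at 34°S:
f = 2Ω sin φ = 2 × 7.29×10⁻⁵ × sin 34° = 8.15×10⁻⁵ s⁻¹
Geostrophic balance rearranged: |∂P/∂n| = f ρ V_g
|∂P/∂n| = 8.15×10⁻⁵ × 0.984 × 29.0 = 2.33×10⁻³ Pa/m
Isobar spacing: Δn = ΔP/|∂P/∂n| = 400 Pa / 2.33×10⁻³ Pa/m = 171928 m ≈ 172 km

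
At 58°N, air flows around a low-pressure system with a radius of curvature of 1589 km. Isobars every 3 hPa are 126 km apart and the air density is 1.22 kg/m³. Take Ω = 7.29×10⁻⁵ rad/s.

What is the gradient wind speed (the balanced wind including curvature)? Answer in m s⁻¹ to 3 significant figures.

Coriolis parameter at 58°N:
f = 2Ω sin φ = 2 × 7.29×10⁻⁵ × sin 58° = 1.24×10⁻⁴ s⁻¹
Pressure gradient: |∂P/∂n| = 300 Pa / 126000 m = 2.38×10⁻³ Pa/m
Geostrophic speed: V_g = |∂P/∂n|/(fρ) = 2.38×10⁻³/(1.24×10⁻⁴ × 1.22) = 15.8 m/s
Around a low, centrifugal force acts outward with Coriolis, so pressure-gradient force balances both:
(1/ρ)|∂P/∂n| = fV + V²/R  →  V² + fR·V − fR·V_g = 0
With fR = 1.24×10⁻⁴ × 1589×10³ m = 196 m/s:
V = [−fR + √((fR)² + 4 fR V_g)]/2 = [−196 + √(196² + 4×196×15.8)]/2 = 14.7 m/s
Subgeostrophic (V < V_g = 15.8 m/s), as expected around a low.

14.7 m s⁻¹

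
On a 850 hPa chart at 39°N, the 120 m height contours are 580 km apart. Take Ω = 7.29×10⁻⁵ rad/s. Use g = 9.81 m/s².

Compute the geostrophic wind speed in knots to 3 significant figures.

Coriolis parameter at 39°N:
f = 2Ω sin φ = 2 × 7.29×10⁻⁵ × sin 39° = 9.18×10⁻⁵ s⁻¹
Height gradient: |∂Z/∂n| = 120 m / 580000 m = 2.07×10⁻⁴
On a pressure surface, geostrophic balance gives V_g = (g/f)|∂Z/∂n|:
V_g = 9.81 × 2.07×10⁻⁴ / 9.18×10⁻⁵ = 22.1 m/s
Converting: 22.1 m/s × 1.944 = 43.0 knots

43.0 knots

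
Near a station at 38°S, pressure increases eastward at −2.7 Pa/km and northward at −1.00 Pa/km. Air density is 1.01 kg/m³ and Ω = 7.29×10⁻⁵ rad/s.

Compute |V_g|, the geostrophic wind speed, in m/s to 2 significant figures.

Coriolis parameter at 38°S:
f = 2Ω sin φ = 2 × 7.29×10⁻⁵ × sin 38° = 8.98×10⁻⁵ s⁻¹
In the Southern Hemisphere f is negative: f = −8.98×10⁻⁵ s⁻¹.
Component geostrophic relations (x east, y north):
u_g = −(1/(fρ)) ∂P/∂y,  v_g = (1/(fρ)) ∂P/∂x
u_g = −(−1.00×10⁻³)/(−8.98×10⁻⁵ × 1.01) = −11.0 m/s;  v_g = (−2.7×10⁻³)/(−8.98×10⁻⁵ × 1.01) = 29.8 m/s
|V_g| = √(u_g² + v_g²) = 31.8 m/s

32 m/s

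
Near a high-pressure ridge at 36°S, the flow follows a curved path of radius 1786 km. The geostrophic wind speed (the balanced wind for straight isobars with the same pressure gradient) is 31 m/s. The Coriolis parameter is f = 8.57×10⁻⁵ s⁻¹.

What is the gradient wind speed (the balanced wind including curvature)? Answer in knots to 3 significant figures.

83.9 knots

Around a high, pressure-gradient force acts outward with centrifugal, so Coriolis balances both:
fV = (1/ρ)|∂P/∂n| + V²/R  →  V² − fR·V + fR·V_g = 0
With fR = 8.57×10⁻⁵ × 1786×10³ m = 153 m/s:
V = [fR − √((fR)² − 4 fR V_g)]/2 = [153 − √(153² − 4×153×31)]/2 = 43.2 m/s
Supergeostrophic (V > V_g = 31 m/s), as expected around a high.
Converting: 43.2 m/s × 1.944 = 83.9 knots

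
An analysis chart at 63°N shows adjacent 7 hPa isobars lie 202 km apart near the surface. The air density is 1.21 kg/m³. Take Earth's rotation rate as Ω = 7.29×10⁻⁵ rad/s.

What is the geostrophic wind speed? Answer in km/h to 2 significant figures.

79 km/h

Coriolis parameter at 63°N:
f = 2Ω sin φ = 2 × 7.29×10⁻⁵ × sin 63° = 1.30×10⁻⁴ s⁻¹
Pressure gradient: |∂P/∂n| = 700 Pa / 202000 m = 3.47×10⁻³ Pa/m
Geostrophic balance (pressure-gradient force = Coriolis force):
V_g = (1/(fρ)) |∂P/∂n| = 3.47×10⁻³ / (1.30×10⁻⁴ × 1.21) = 22.0 m/s
Converting: 22.0 m/s × 3.6 = 79 km/h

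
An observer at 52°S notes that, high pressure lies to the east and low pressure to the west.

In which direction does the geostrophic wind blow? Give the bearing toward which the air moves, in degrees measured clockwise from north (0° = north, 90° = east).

180°

The pressure-gradient force points toward the west (bearing 270°).
Geostrophic balance: in the Southern Hemisphere the Coriolis force deflects motion to the left, so the geostrophic wind blows 90° to the left of the pressure-gradient force (low pressure on the right).
Rotating 270° by 90° counterclockwise gives 180° — the wind blows toward the south.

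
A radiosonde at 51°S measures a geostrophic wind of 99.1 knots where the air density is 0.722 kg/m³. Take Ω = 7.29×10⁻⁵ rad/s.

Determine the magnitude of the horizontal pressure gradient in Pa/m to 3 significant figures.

4.17×10⁻³ Pa/m

Coriolis parameter at 51°S:
f = 2Ω sin φ = 2 × 7.29×10⁻⁵ × sin 51° = 1.13×10⁻⁴ s⁻¹
Wind speed in SI: 99.1 knots = 51.0 m/s
Geostrophic balance rearranged: |∂P/∂n| = f ρ V_g
|∂P/∂n| = 1.13×10⁻⁴ × 0.722 × 51.0 = 4.17×10⁻³ Pa/m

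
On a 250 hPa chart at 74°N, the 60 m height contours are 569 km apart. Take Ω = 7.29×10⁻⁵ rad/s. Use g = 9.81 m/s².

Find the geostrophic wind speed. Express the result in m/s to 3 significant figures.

Coriolis parameter at 74°N:
f = 2Ω sin φ = 2 × 7.29×10⁻⁵ × sin 74° = 1.40×10⁻⁴ s⁻¹
Height gradient: |∂Z/∂n| = 60 m / 569000 m = 1.05×10⁻⁴
On a pressure surface, geostrophic balance gives V_g = (g/f)|∂Z/∂n|:
V_g = 9.81 × 1.05×10⁻⁴ / 1.40×10⁻⁴ = 7.38 m/s

7.38 m/s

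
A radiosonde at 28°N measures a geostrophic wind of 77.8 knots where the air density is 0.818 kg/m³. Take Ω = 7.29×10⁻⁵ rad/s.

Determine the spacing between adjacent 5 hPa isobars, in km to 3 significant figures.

223 km

Coriolis parameter at 28°N:
f = 2Ω sin φ = 2 × 7.29×10⁻⁵ × sin 28° = 6.84×10⁻⁵ s⁻¹
Wind speed in SI: 77.8 knots = 40.0 m/s
Geostrophic balance rearranged: |∂P/∂n| = f ρ V_g
|∂P/∂n| = 6.84×10⁻⁵ × 0.818 × 40.0 = 2.24×10⁻³ Pa/m
Isobar spacing: Δn = ΔP/|∂P/∂n| = 500 Pa / 2.24×10⁻³ Pa/m = 223117 m ≈ 223 km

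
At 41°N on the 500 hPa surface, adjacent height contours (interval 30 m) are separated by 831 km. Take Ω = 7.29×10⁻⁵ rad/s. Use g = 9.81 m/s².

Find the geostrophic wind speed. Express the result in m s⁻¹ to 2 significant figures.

Coriolis parameter at 41°N:
f = 2Ω sin φ = 2 × 7.29×10⁻⁵ × sin 41° = 9.57×10⁻⁵ s⁻¹
Height gradient: |∂Z/∂n| = 30 m / 831000 m = 3.61×10⁻⁵
On a pressure surface, geostrophic balance gives V_g = (g/f)|∂Z/∂n|:
V_g = 9.81 × 3.61×10⁻⁵ / 9.57×10⁻⁵ = 3.70 m/s

3.7 m s⁻¹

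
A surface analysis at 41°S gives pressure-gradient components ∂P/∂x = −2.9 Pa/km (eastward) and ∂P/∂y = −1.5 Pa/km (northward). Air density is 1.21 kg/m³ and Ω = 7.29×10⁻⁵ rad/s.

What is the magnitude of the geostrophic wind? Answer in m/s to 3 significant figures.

Coriolis parameter at 41°S:
f = 2Ω sin φ = 2 × 7.29×10⁻⁵ × sin 41° = 9.57×10⁻⁵ s⁻¹
In the Southern Hemisphere f is negative: f = −9.57×10⁻⁵ s⁻¹.
Component geostrophic relations (x east, y north):
u_g = −(1/(fρ)) ∂P/∂y,  v_g = (1/(fρ)) ∂P/∂x
u_g = −(−1.5×10⁻³)/(−9.57×10⁻⁵ × 1.21) = −13.0 m/s;  v_g = (−2.9×10⁻³)/(−9.57×10⁻⁵ × 1.21) = 25.1 m/s
|V_g| = √(u_g² + v_g²) = 28.2 m/s

28.2 m/s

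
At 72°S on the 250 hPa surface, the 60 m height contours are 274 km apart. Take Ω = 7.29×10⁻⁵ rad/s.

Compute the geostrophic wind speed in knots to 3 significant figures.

30.1 knots

Coriolis parameter at 72°S:
f = 2Ω sin φ = 2 × 7.29×10⁻⁵ × sin 72° = 1.39×10⁻⁴ s⁻¹
Height gradient: |∂Z/∂n| = 60 m / 274000 m = 2.19×10⁻⁴
On a pressure surface, geostrophic balance gives V_g = (g/f)|∂Z/∂n|:
V_g = 9.81 × 2.19×10⁻⁴ / 1.39×10⁻⁴ = 15.5 m/s
Converting: 15.5 m/s × 1.944 = 30.1 knots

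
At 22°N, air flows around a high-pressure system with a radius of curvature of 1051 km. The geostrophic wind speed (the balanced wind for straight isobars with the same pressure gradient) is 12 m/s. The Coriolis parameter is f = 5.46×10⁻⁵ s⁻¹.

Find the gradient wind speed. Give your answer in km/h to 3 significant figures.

61.5 km/h

Around a high, pressure-gradient force acts outward with centrifugal, so Coriolis balances both:
fV = (1/ρ)|∂P/∂n| + V²/R  →  V² − fR·V + fR·V_g = 0
With fR = 5.46×10⁻⁵ × 1051×10³ m = 57.4 m/s:
V = [fR − √((fR)² − 4 fR V_g)]/2 = [57.4 − √(57.4² − 4×57.4×12)]/2 = 17.1 m/s
Supergeostrophic (V > V_g = 12 m/s), as expected around a high.
Converting: 17.1 m/s × 3.6 = 61.5 km/h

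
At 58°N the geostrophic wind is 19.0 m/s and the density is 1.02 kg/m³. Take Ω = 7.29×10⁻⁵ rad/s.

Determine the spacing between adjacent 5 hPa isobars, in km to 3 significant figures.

209 km

Coriolis parameter at 58°N:
f = 2Ω sin φ = 2 × 7.29×10⁻⁵ × sin 58° = 1.24×10⁻⁴ s⁻¹
Geostrophic balance rearranged: |∂P/∂n| = f ρ V_g
|∂P/∂n| = 1.24×10⁻⁴ × 1.02 × 19.0 = 2.40×10⁻³ Pa/m
Isobar spacing: Δn = ΔP/|∂P/∂n| = 500 Pa / 2.40×10⁻³ Pa/m = 208660 m ≈ 209 km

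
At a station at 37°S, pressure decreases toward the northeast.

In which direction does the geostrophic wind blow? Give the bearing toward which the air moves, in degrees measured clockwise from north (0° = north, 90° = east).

315°

The pressure-gradient force points toward the northeast (bearing 045°).
Geostrophic balance: in the Southern Hemisphere the Coriolis force deflects motion to the left, so the geostrophic wind blows 90° to the left of the pressure-gradient force (low pressure on the right).
Rotating 045° by 90° counterclockwise gives 315° — the wind blows toward the northwest.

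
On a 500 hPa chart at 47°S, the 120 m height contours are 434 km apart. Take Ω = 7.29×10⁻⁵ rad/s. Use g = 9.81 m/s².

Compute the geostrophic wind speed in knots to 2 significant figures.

49 knots

Coriolis parameter at 47°S:
f = 2Ω sin φ = 2 × 7.29×10⁻⁵ × sin 47° = 1.07×10⁻⁴ s⁻¹
Height gradient: |∂Z/∂n| = 120 m / 434000 m = 2.76×10⁻⁴
On a pressure surface, geostrophic balance gives V_g = (g/f)|∂Z/∂n|:
V_g = 9.81 × 2.76×10⁻⁴ / 1.07×10⁻⁴ = 25.4 m/s
Converting: 25.4 m/s × 1.944 = 49 knots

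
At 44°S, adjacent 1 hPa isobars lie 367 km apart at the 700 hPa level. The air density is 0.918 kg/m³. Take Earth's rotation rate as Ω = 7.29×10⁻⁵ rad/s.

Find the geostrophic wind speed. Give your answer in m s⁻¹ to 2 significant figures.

2.9 m s⁻¹

Coriolis parameter at 44°S:
f = 2Ω sin φ = 2 × 7.29×10⁻⁵ × sin 44° = 1.01×10⁻⁴ s⁻¹
Pressure gradient: |∂P/∂n| = 100 Pa / 367000 m = 2.72×10⁻⁴ Pa/m
Geostrophic balance (pressure-gradient force = Coriolis force):
V_g = (1/(fρ)) |∂P/∂n| = 2.72×10⁻⁴ / (1.01×10⁻⁴ × 0.918) = 2.93 m/s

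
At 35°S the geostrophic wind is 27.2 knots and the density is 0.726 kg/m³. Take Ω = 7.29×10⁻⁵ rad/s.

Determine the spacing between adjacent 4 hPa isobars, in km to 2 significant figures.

470 km

Coriolis parameter at 35°S:
f = 2Ω sin φ = 2 × 7.29×10⁻⁵ × sin 35° = 8.36×10⁻⁵ s⁻¹
Wind speed in SI: 27.2 knots = 14.0 m/s
Geostrophic balance rearranged: |∂P/∂n| = f ρ V_g
|∂P/∂n| = 8.36×10⁻⁵ × 0.726 × 14.0 = 8.50×10⁻⁴ Pa/m
Isobar spacing: Δn = ΔP/|∂P/∂n| = 400 Pa / 8.50×10⁻⁴ Pa/m = 470834 m ≈ 470 km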